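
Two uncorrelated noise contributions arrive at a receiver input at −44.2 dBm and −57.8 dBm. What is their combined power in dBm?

Convert to linear, add, convert back:
P₁ = 3.80×10⁻⁸ W, P₂ = 1.66×10⁻⁹ W
P_tot = 3.97×10⁻⁸ W → 10 log₁₀(P_tot / 10⁻³) = −44.0 dBm

−44.0 dBm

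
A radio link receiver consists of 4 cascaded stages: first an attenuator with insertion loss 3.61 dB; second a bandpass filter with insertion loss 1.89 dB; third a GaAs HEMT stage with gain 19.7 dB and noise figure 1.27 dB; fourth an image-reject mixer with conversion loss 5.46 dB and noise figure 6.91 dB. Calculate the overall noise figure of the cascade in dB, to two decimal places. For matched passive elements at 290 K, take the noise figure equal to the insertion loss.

6.90 dB

Convert to linear (a loss of L dB is a gain of −L dB): F_i = 10^(NF_i/10), G_i = 10^(G_i,dB/10)
  Stage 1: F_1 = 10^(3.61/10) = 2.296, G_1 = 10^(−3.61/10) = 0.4355
  Stage 2: F_2 = 10^(1.89/10) = 1.545, G_2 = 10^(−1.89/10) = 0.6471
  Stage 3: F_3 = 10^(1.27/10) = 1.340, G_3 = 10^(19.7/10) = 93.33
  Stage 4: F_4 = 10^(6.91/10) = 4.909, G_4 = 10^(−5.46/10) = 0.2844
Friis cascade:
  F = 2.296 + (1.545 − 1)/0.4355 + (1.340 − 1)/0.2818 + (4.909 − 1)/26.30 = 4.902
NF = 10 log₁₀(4.902) = 6.90 dB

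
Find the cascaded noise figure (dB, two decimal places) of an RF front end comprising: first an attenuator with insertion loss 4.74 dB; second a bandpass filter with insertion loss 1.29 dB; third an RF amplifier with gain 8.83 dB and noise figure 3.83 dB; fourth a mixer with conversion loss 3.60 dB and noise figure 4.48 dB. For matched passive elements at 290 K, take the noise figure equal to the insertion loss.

10.27 dB

Convert to linear (a loss of L dB is a gain of −L dB): F_i = 10^(NF_i/10), G_i = 10^(G_i,dB/10)
  Stage 1: F_1 = 10^(4.74/10) = 2.979, G_1 = 10^(−4.74/10) = 0.3357
  Stage 2: F_2 = 10^(1.29/10) = 1.346, G_2 = 10^(−1.29/10) = 0.7430
  Stage 3: F_3 = 10^(3.83/10) = 2.415, G_3 = 10^(8.83/10) = 7.638
  Stage 4: F_4 = 10^(4.48/10) = 2.805, G_4 = 10^(−3.60/10) = 0.4365
Friis cascade:
  F = 2.979 + (1.346 − 1)/0.3357 + (2.415 − 1)/0.2495 + (2.805 − 1)/1.905 = 10.63
NF = 10 log₁₀(10.63) = 10.27 dB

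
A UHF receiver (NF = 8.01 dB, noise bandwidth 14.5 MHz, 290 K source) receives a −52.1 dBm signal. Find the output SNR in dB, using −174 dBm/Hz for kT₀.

Noise floor: N = −174 + 10 log₁₀(B) + NF
10 log₁₀(1.45×10⁷) = 71.61 dB
N = −174 + 71.61 + 8.01 = −94.38 dBm
SNR = P_sig − N = −52.1 − (−94.38) = 42.28 dB → 42.3 dB

42.3 dB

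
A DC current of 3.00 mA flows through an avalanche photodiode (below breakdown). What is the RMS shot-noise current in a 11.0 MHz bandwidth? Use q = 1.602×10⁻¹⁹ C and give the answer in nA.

I_n = √(2qI·B)
2qI·B = 2 × 1.602×10⁻¹⁹ × 3.00×10⁻³ × 1.10×10⁷ = 1.06×10⁻¹⁴ A²
I_n = √(1.06×10⁻¹⁴) = 1.03×10⁻⁷ A = 103 nA

103 nA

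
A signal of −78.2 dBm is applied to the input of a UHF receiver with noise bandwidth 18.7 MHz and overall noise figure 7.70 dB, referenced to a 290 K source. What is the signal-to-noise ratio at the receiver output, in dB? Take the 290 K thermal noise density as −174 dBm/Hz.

Noise floor: N = −174 + 10 log₁₀(B) + NF
10 log₁₀(1.87×10⁷) = 72.72 dB
N = −174 + 72.72 + 7.70 = −93.58 dBm
SNR = P_sig − N = −78.2 − (−93.58) = 15.38 dB → 15.4 dB

15.4 dB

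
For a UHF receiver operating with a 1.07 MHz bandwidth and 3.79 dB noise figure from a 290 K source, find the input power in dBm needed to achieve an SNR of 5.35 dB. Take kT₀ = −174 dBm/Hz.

Sensitivity = −174 + 10 log₁₀(B) + NF + SNR_min
= −174 + 60.29 + 3.79 + 5.35
= −104.57 dBm → −104.6 dBm

−104.6 dBm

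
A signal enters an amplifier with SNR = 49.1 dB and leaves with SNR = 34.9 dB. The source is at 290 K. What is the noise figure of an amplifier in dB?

NF (dB) = SNR_in(dB) − SNR_out(dB) when the source is at T₀
NF = 49.1 − 34.9 = 14.2 dB

14.2 dB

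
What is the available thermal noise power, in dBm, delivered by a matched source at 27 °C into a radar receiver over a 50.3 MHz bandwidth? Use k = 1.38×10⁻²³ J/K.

T = 27 °C + 273.15 = 300.15 K
P_n = kTB = 1.38×10⁻²³ × 300.15 × 5.03×10⁷ = 2.08×10⁻¹³ W
In dBm: 10 log₁₀(2.08×10⁻¹³ / 10⁻³) = −96.8 dBm

−96.8 dBm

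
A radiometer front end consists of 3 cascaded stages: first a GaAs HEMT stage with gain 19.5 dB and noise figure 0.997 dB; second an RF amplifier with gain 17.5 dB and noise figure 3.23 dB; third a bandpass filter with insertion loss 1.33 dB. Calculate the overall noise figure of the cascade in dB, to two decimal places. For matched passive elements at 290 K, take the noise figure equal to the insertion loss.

Convert to linear (a loss of L dB is a gain of −L dB): F_i = 10^(NF_i/10), G_i = 10^(G_i,dB/10)
  Stage 1: F_1 = 10^(0.997/10) = 1.258, G_1 = 10^(19.5/10) = 89.13
  Stage 2: F_2 = 10^(3.23/10) = 2.104, G_2 = 10^(17.5/10) = 56.23
  Stage 3: F_3 = 10^(1.33/10) = 1.358, G_3 = 10^(−1.33/10) = 0.7362
Friis cascade:
  F = 1.258 + (2.104 − 1)/89.13 + (1.358 − 1)/5012 = 1.271
NF = 10 log₁₀(1.271) = 1.04 dB

1.04 dB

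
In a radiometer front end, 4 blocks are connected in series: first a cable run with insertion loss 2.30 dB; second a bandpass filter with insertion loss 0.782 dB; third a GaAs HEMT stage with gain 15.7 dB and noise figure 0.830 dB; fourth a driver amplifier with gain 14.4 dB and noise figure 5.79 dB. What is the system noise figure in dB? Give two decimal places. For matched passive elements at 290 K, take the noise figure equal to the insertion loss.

4.17 dB

Convert to linear (a loss of L dB is a gain of −L dB): F_i = 10^(NF_i/10), G_i = 10^(G_i,dB/10)
  Stage 1: F_1 = 10^(2.30/10) = 1.698, G_1 = 10^(−2.30/10) = 0.5888
  Stage 2: F_2 = 10^(0.782/10) = 1.197, G_2 = 10^(−0.782/10) = 0.8352
  Stage 3: F_3 = 10^(0.830/10) = 1.211, G_3 = 10^(15.7/10) = 37.15
  Stage 4: F_4 = 10^(5.79/10) = 3.793, G_4 = 10^(14.4/10) = 27.54
Friis cascade:
  F = 1.698 + (1.197 − 1)/0.5888 + (1.211 − 1)/0.4918 + (3.793 − 1)/18.27 = 2.614
NF = 10 log₁₀(2.614) = 4.17 dB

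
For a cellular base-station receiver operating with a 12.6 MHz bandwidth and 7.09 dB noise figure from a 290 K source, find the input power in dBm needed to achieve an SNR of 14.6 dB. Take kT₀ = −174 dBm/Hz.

Sensitivity = −174 + 10 log₁₀(B) + NF + SNR_min
= −174 + 71 + 7.09 + 14.6
= −81.31 dBm → −81.3 dBm

−81.3 dBm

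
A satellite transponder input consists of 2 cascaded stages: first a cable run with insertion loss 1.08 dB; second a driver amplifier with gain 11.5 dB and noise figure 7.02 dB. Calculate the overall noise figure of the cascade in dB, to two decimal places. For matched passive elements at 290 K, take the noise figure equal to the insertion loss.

Convert to linear (a loss of L dB is a gain of −L dB): F_i = 10^(NF_i/10), G_i = 10^(G_i,dB/10)
  Stage 1: F_1 = 10^(1.08/10) = 1.282, G_1 = 10^(−1.08/10) = 0.7798
  Stage 2: F_2 = 10^(7.02/10) = 5.035, G_2 = 10^(11.5/10) = 14.13
Friis cascade:
  F = 1.282 + (5.035 − 1)/0.7798 = 6.457
NF = 10 log₁₀(6.457) = 8.10 dB

8.10 dB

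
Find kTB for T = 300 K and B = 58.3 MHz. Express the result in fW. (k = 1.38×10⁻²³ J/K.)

P_n = kTB = 1.38×10⁻²³ × 300 × 5.83×10⁷ = 2.41×10⁻¹³ W = 241 fW

241 fW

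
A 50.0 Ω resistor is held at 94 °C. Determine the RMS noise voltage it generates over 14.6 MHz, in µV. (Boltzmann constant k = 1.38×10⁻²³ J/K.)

T = 94 °C + 273.15 = 367.15 K
V_n = √(4kTRB)
4kTRB = 4 × 1.38×10⁻²³ × 367.15 × 5.00×10¹ × 1.46×10⁷ = 1.48×10⁻¹¹ V²
V_n = √(1.48×10⁻¹¹) = 3.85×10⁻⁶ V = 3.85 µV

3.85 µV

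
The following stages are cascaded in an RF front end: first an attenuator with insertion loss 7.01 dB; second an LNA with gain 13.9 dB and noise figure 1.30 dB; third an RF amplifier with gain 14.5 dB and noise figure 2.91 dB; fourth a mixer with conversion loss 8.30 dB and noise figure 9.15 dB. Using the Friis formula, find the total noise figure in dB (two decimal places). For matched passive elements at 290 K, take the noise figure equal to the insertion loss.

Convert to linear (a loss of L dB is a gain of −L dB): F_i = 10^(NF_i/10), G_i = 10^(G_i,dB/10)
  Stage 1: F_1 = 10^(7.01/10) = 5.023, G_1 = 10^(−7.01/10) = 0.1991
  Stage 2: F_2 = 10^(1.30/10) = 1.349, G_2 = 10^(13.9/10) = 24.55
  Stage 3: F_3 = 10^(2.91/10) = 1.954, G_3 = 10^(14.5/10) = 28.18
  Stage 4: F_4 = 10^(9.15/10) = 8.222, G_4 = 10^(−8.30/10) = 0.1479
Friis cascade:
  F = 5.023 + (1.349 − 1)/0.1991 + (1.954 − 1)/4.887 + (8.222 − 1)/137.7 = 7.024
NF = 10 log₁₀(7.024) = 8.47 dB

8.47 dB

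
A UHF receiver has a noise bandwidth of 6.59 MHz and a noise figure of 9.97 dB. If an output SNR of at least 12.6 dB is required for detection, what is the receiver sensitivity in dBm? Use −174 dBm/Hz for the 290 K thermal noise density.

−83.2 dBm

Sensitivity = −174 + 10 log₁₀(B) + NF + SNR_min
= −174 + 68.19 + 9.97 + 12.6
= −83.24 dBm → −83.2 dBm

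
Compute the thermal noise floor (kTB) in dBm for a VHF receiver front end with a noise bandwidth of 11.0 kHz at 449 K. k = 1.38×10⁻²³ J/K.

−131.7 dBm

P_n = kTB = 1.38×10⁻²³ × 449 × 1.10×10⁴ = 6.82×10⁻¹⁷ W
In dBm: 10 log₁₀(6.82×10⁻¹⁷ / 10⁻³) = −131.7 dBm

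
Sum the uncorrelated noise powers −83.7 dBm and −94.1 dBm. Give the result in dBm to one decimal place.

Convert to linear, add, convert back:
P₁ = 4.27×10⁻¹² W, P₂ = 3.89×10⁻¹³ W
P_tot = 4.65×10⁻¹² W → 10 log₁₀(P_tot / 10⁻³) = −83.3 dBm

−83.3 dBm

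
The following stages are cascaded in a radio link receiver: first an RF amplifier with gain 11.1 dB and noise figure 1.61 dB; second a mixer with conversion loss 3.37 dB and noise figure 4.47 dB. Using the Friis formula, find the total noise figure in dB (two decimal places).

2.01 dB

Convert to linear (a loss of L dB is a gain of −L dB): F_i = 10^(NF_i/10), G_i = 10^(G_i,dB/10)
  Stage 1: F_1 = 10^(1.61/10) = 1.449, G_1 = 10^(11.1/10) = 12.88
  Stage 2: F_2 = 10^(4.47/10) = 2.799, G_2 = 10^(−3.37/10) = 0.4603
Friis cascade:
  F = 1.449 + (2.799 − 1)/12.88 = 1.588
NF = 10 log₁₀(1.588) = 2.01 dB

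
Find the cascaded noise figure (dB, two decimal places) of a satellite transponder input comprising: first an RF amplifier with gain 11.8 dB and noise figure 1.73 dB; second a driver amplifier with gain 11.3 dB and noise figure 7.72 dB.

Convert to linear (a loss of L dB is a gain of −L dB): F_i = 10^(NF_i/10), G_i = 10^(G_i,dB/10)
  Stage 1: F_1 = 10^(1.73/10) = 1.489, G_1 = 10^(11.8/10) = 15.14
  Stage 2: F_2 = 10^(7.72/10) = 5.916, G_2 = 10^(11.3/10) = 13.49
Friis cascade:
  F = 1.489 + (5.916 − 1)/15.14 = 1.814
NF = 10 log₁₀(1.814) = 2.59 dB

2.59 dB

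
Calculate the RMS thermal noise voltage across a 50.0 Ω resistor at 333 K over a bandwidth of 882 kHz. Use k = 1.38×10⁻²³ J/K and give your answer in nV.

V_n = √(4kTRB)
4kTRB = 4 × 1.38×10⁻²³ × 333 × 5.00×10¹ × 8.82×10⁵ = 8.11×10⁻¹³ V²
V_n = √(8.11×10⁻¹³) = 9.00×10⁻⁷ V = 900 nV

900 nV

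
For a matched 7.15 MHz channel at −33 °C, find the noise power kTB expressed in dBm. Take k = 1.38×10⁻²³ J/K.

T = −33 °C + 273.15 = 240.15 K
P_n = kTB = 1.38×10⁻²³ × 240.15 × 7.15×10⁶ = 2.37×10⁻¹⁴ W
In dBm: 10 log₁₀(2.37×10⁻¹⁴ / 10⁻³) = −106.3 dBm

−106.3 dBm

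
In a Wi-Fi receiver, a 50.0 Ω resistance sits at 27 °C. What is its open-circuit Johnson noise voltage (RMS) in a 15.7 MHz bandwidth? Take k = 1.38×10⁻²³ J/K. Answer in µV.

3.61 µV

T = 27 °C + 273.15 = 300.15 K
V_n = √(4kTRB)
4kTRB = 4 × 1.38×10⁻²³ × 300.15 × 5.00×10¹ × 1.57×10⁷ = 1.30×10⁻¹¹ V²
V_n = √(1.30×10⁻¹¹) = 3.61×10⁻⁶ V = 3.61 µV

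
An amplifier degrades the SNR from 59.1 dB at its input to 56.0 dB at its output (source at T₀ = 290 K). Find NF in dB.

NF (dB) = SNR_in(dB) − SNR_out(dB) when the source is at T₀
NF = 59.1 − 56.0 = 3.1 dB

3.1 dB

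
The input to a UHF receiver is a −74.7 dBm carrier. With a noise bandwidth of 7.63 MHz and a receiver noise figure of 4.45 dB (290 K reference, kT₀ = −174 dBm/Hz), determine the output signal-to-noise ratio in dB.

Noise floor: N = −174 + 10 log₁₀(B) + NF
10 log₁₀(7.63×10⁶) = 68.83 dB
N = −174 + 68.83 + 4.45 = −100.72 dBm
SNR = P_sig − N = −74.7 − (−100.72) = 26.02 dB → 26.0 dB

26.0 dB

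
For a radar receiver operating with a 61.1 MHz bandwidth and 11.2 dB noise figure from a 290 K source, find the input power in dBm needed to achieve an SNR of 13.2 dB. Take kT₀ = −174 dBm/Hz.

−71.7 dBm

Sensitivity = −174 + 10 log₁₀(B) + NF + SNR_min
= −174 + 77.86 + 11.2 + 13.2
= −71.74 dBm → −71.7 dBm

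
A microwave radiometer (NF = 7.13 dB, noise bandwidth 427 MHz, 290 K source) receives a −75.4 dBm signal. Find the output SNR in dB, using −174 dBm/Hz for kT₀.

5.2 dB

Noise floor: N = −174 + 10 log₁₀(B) + NF
10 log₁₀(4.27×10⁸) = 86.3 dB
N = −174 + 86.3 + 7.13 = −80.57 dBm
SNR = P_sig − N = −75.4 − (−80.57) = 5.17 dB → 5.2 dB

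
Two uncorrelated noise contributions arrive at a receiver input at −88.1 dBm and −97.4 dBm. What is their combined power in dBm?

−87.6 dBm

Convert to linear, add, convert back:
P₁ = 1.55×10⁻¹² W, P₂ = 1.82×10⁻¹³ W
P_tot = 1.73×10⁻¹² W → 10 log₁₀(P_tot / 10⁻³) = −87.6 dBm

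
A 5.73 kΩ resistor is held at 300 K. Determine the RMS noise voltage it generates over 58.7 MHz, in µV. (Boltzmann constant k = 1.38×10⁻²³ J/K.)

V_n = √(4kTRB)
4kTRB = 4 × 1.38×10⁻²³ × 300 × 5.73×10³ × 5.87×10⁷ = 5.57×10⁻⁹ V²
V_n = √(5.57×10⁻⁹) = 7.46×10⁻⁵ V = 74.6 µV

74.6 µV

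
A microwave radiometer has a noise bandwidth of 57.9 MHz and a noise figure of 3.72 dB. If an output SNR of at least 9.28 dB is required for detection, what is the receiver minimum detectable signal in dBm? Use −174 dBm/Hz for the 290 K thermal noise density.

Sensitivity = −174 + 10 log₁₀(B) + NF + SNR_min
= −174 + 77.63 + 3.72 + 9.28
= −83.37 dBm → −83.4 dBm

−83.4 dBm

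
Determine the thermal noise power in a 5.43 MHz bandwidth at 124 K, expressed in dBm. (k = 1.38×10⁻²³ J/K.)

−110.3 dBm

P_n = kTB = 1.38×10⁻²³ × 124 × 5.43×10⁶ = 9.29×10⁻¹⁵ W
In dBm: 10 log₁₀(9.29×10⁻¹⁵ / 10⁻³) = −110.3 dBm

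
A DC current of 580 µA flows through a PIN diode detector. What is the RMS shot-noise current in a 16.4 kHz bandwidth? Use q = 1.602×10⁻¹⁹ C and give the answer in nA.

I_n = √(2qI·B)
2qI·B = 2 × 1.602×10⁻¹⁹ × 5.80×10⁻⁴ × 1.64×10⁴ = 3.05×10⁻¹⁸ A²
I_n = √(3.05×10⁻¹⁸) = 1.75×10⁻⁹ A = 1.75 nA

1.75 nA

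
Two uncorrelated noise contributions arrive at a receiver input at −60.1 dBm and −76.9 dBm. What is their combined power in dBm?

−60.0 dBm

Convert to linear, add, convert back:
P₁ = 9.77×10⁻¹⁰ W, P₂ = 2.04×10⁻¹¹ W
P_tot = 9.98×10⁻¹⁰ W → 10 log₁₀(P_tot / 10⁻³) = −60.0 dBm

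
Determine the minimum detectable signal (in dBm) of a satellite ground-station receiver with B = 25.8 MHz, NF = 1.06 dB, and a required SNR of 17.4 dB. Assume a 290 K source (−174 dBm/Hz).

Sensitivity = −174 + 10 log₁₀(B) + NF + SNR_min
= −174 + 74.12 + 1.06 + 17.4
= −81.42 dBm → −81.4 dBm

−81.4 dBm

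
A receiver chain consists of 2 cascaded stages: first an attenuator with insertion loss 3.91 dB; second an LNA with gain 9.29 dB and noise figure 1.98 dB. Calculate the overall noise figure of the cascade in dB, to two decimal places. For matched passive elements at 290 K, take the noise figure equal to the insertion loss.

5.89 dB

Convert to linear (a loss of L dB is a gain of −L dB): F_i = 10^(NF_i/10), G_i = 10^(G_i,dB/10)
  Stage 1: F_1 = 10^(3.91/10) = 2.460, G_1 = 10^(−3.91/10) = 0.4064
  Stage 2: F_2 = 10^(1.98/10) = 1.578, G_2 = 10^(9.29/10) = 8.492
Friis cascade:
  F = 2.460 + (1.578 − 1)/0.4064 = 3.882
NF = 10 log₁₀(3.882) = 5.89 dB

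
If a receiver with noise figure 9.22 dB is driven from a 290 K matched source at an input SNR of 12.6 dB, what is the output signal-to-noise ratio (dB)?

By definition F = SNR_in/SNR_out, so in dB: SNR_out = SNR_in − NF
SNR_out = 12.6 − 9.22 = 3.38 dB

3.38 dB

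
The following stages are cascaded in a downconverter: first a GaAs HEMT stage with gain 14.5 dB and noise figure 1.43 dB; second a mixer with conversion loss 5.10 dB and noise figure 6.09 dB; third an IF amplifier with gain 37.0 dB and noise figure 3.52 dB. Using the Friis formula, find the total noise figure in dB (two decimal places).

2.15 dB

Convert to linear (a loss of L dB is a gain of −L dB): F_i = 10^(NF_i/10), G_i = 10^(G_i,dB/10)
  Stage 1: F_1 = 10^(1.43/10) = 1.390, G_1 = 10^(14.5/10) = 28.18
  Stage 2: F_2 = 10^(6.09/10) = 4.064, G_2 = 10^(−5.10/10) = 0.3090
  Stage 3: F_3 = 10^(3.52/10) = 2.249, G_3 = 10^(37.0/10) = 5012
Friis cascade:
  F = 1.390 + (4.064 − 1)/28.18 + (2.249 − 1)/8.710 = 1.642
NF = 10 log₁₀(1.642) = 2.15 dB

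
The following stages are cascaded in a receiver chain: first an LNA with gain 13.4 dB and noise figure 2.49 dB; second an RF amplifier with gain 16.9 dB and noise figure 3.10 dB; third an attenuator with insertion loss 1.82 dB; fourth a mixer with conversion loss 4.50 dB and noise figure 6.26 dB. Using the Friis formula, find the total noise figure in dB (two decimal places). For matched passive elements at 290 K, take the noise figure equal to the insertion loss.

Convert to linear (a loss of L dB is a gain of −L dB): F_i = 10^(NF_i/10), G_i = 10^(G_i,dB/10)
  Stage 1: F_1 = 10^(2.49/10) = 1.774, G_1 = 10^(13.4/10) = 21.88
  Stage 2: F_2 = 10^(3.10/10) = 2.042, G_2 = 10^(16.9/10) = 48.98
  Stage 3: F_3 = 10^(1.82/10) = 1.521, G_3 = 10^(−1.82/10) = 0.6577
  Stage 4: F_4 = 10^(6.26/10) = 4.227, G_4 = 10^(−4.50/10) = 0.3548
Friis cascade:
  F = 1.774 + (2.042 − 1)/21.88 + (1.521 − 1)/1072 + (4.227 − 1)/704.7 = 1.827
NF = 10 log₁₀(1.827) = 2.62 dB

2.62 dB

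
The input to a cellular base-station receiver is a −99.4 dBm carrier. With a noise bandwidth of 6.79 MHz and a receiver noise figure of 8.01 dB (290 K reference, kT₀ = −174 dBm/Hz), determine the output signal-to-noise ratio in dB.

−1.7 dB

Noise floor: N = −174 + 10 log₁₀(B) + NF
10 log₁₀(6.79×10⁶) = 68.32 dB
N = −174 + 68.32 + 8.01 = −97.67 dBm
SNR = P_sig − N = −99.4 − (−97.67) = −1.73 dB → −1.7 dB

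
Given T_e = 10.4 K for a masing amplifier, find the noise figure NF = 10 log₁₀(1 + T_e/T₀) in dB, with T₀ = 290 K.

F = 1 + T_e/T₀ = 1 + 10.4/290 = 1.03586
NF = 10 log₁₀(1.03586) = 0.153 dB

0.153 dB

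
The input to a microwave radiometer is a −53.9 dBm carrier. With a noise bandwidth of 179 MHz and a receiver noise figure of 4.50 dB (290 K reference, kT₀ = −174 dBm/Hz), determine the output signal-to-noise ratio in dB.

33.1 dB

Noise floor: N = −174 + 10 log₁₀(B) + NF
10 log₁₀(1.79×10⁸) = 82.53 dB
N = −174 + 82.53 + 4.50 = −86.97 dBm
SNR = P_sig − N = −53.9 − (−86.97) = 33.07 dB → 33.1 dB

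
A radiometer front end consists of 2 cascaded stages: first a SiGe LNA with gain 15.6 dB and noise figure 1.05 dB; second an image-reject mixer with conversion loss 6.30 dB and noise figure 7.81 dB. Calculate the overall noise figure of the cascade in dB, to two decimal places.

1.50 dB

Convert to linear (a loss of L dB is a gain of −L dB): F_i = 10^(NF_i/10), G_i = 10^(G_i,dB/10)
  Stage 1: F_1 = 10^(1.05/10) = 1.274, G_1 = 10^(15.6/10) = 36.31
  Stage 2: F_2 = 10^(7.81/10) = 6.039, G_2 = 10^(−6.30/10) = 0.2344
Friis cascade:
  F = 1.274 + (6.039 − 1)/36.31 = 1.412
NF = 10 log₁₀(1.412) = 1.50 dB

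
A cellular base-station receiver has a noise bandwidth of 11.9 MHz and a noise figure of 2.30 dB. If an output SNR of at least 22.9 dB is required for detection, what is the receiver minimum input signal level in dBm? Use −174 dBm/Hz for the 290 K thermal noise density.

Sensitivity = −174 + 10 log₁₀(B) + NF + SNR_min
= −174 + 70.76 + 2.30 + 22.9
= −78.04 dBm → −78.0 dBm

−78.0 dBm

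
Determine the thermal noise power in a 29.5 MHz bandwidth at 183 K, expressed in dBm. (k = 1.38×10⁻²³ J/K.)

P_n = kTB = 1.38×10⁻²³ × 183 × 2.95×10⁷ = 7.45×10⁻¹⁴ W
In dBm: 10 log₁₀(7.45×10⁻¹⁴ / 10⁻³) = −101.3 dBm

−101.3 dBm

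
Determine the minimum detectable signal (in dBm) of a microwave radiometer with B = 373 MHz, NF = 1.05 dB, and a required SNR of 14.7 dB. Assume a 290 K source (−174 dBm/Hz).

Sensitivity = −174 + 10 log₁₀(B) + NF + SNR_min
= −174 + 85.72 + 1.05 + 14.7
= −72.53 dBm → −72.5 dBm

−72.5 dBm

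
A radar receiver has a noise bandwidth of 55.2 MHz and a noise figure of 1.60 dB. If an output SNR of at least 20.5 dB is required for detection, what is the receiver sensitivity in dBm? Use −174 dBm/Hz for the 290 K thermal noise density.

Sensitivity = −174 + 10 log₁₀(B) + NF + SNR_min
= −174 + 77.42 + 1.60 + 20.5
= −74.48 dBm → −74.5 dBm

−74.5 dBm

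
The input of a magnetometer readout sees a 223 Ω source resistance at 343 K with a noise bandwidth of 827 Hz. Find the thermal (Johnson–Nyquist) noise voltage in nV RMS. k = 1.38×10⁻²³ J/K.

59.1 nV

V_n = √(4kTRB)
4kTRB = 4 × 1.38×10⁻²³ × 343 × 2.23×10² × 8.27×10² = 3.49×10⁻¹⁵ V²
V_n = √(3.49×10⁻¹⁵) = 5.91×10⁻⁸ V = 59.1 nV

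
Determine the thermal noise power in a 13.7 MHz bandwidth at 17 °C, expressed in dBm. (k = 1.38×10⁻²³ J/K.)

T = 17 °C + 273.15 = 290.15 K
P_n = kTB = 1.38×10⁻²³ × 290.15 × 1.37×10⁷ = 5.49×10⁻¹⁴ W
In dBm: 10 log₁₀(5.49×10⁻¹⁴ / 10⁻³) = −102.6 dBm

−102.6 dBm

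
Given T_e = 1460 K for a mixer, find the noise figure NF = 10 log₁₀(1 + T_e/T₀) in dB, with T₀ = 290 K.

7.81 dB

F = 1 + T_e/T₀ = 1 + 1460/290 = 6.03448
NF = 10 log₁₀(6.03448) = 7.81 dB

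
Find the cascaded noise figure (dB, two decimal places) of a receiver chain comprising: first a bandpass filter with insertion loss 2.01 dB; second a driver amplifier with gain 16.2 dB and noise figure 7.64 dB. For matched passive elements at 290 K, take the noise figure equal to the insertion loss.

9.65 dB

Convert to linear (a loss of L dB is a gain of −L dB): F_i = 10^(NF_i/10), G_i = 10^(G_i,dB/10)
  Stage 1: F_1 = 10^(2.01/10) = 1.589, G_1 = 10^(−2.01/10) = 0.6295
  Stage 2: F_2 = 10^(7.64/10) = 5.808, G_2 = 10^(16.2/10) = 41.69
Friis cascade:
  F = 1.589 + (5.808 − 1)/0.6295 = 9.226
NF = 10 log₁₀(9.226) = 9.65 dB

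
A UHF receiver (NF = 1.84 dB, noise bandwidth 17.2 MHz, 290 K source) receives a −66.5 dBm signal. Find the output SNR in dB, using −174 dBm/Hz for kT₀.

33.3 dB

Noise floor: N = −174 + 10 log₁₀(B) + NF
10 log₁₀(1.72×10⁷) = 72.36 dB
N = −174 + 72.36 + 1.84 = −99.80 dBm
SNR = P_sig − N = −66.5 − (−99.80) = 33.30 dB → 33.3 dB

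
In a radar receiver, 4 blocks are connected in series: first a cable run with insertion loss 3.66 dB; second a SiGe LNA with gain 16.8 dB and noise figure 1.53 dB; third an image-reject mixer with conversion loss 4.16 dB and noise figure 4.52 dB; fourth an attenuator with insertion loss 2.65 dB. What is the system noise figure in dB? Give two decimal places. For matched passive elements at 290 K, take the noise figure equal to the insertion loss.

Convert to linear (a loss of L dB is a gain of −L dB): F_i = 10^(NF_i/10), G_i = 10^(G_i,dB/10)
  Stage 1: F_1 = 10^(3.66/10) = 2.323, G_1 = 10^(−3.66/10) = 0.4305
  Stage 2: F_2 = 10^(1.53/10) = 1.422, G_2 = 10^(16.8/10) = 47.86
  Stage 3: F_3 = 10^(4.52/10) = 2.831, G_3 = 10^(−4.16/10) = 0.3837
  Stage 4: F_4 = 10^(2.65/10) = 1.841, G_4 = 10^(−2.65/10) = 0.5433
Friis cascade:
  F = 2.323 + (1.422 − 1)/0.4305 + (2.831 − 1)/20.61 + (1.841 − 1)/7.907 = 3.499
NF = 10 log₁₀(3.499) = 5.44 dB

5.44 dB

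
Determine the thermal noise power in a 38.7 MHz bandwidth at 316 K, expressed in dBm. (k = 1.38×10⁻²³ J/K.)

−97.7 dBm

P_n = kTB = 1.38×10⁻²³ × 316 × 3.87×10⁷ = 1.69×10⁻¹³ W
In dBm: 10 log₁₀(1.69×10⁻¹³ / 10⁻³) = −97.7 dBm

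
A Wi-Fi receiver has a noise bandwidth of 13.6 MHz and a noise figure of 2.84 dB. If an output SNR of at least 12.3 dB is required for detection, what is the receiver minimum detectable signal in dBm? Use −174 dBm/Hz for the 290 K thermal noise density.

Sensitivity = −174 + 10 log₁₀(B) + NF + SNR_min
= −174 + 71.34 + 2.84 + 12.3
= −87.52 dBm → −87.5 dBm

−87.5 dBm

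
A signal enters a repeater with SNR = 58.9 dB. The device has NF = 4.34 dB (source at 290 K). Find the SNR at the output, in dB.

By definition F = SNR_in/SNR_out, so in dB: SNR_out = SNR_in − NF
SNR_out = 58.9 − 4.34 = 54.56 dB

54.56 dB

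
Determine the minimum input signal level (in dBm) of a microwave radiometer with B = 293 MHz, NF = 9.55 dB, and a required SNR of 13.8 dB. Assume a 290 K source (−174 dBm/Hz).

Sensitivity = −174 + 10 log₁₀(B) + NF + SNR_min
= −174 + 84.67 + 9.55 + 13.8
= −65.98 dBm → −66.0 dBm

−66.0 dBm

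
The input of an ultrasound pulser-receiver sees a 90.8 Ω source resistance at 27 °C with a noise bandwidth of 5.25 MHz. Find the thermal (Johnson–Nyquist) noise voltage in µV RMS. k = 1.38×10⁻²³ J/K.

2.81 µV

T = 27 °C + 273.15 = 300.15 K
V_n = √(4kTRB)
4kTRB = 4 × 1.38×10⁻²³ × 300.15 × 9.08×10¹ × 5.25×10⁶ = 7.90×10⁻¹² V²
V_n = √(7.90×10⁻¹²) = 2.81×10⁻⁶ V = 2.81 µV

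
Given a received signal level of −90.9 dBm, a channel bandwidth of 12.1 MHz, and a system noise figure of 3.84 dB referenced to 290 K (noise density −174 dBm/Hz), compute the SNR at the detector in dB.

8.4 dB

Noise floor: N = −174 + 10 log₁₀(B) + NF
10 log₁₀(1.21×10⁷) = 70.83 dB
N = −174 + 70.83 + 3.84 = −99.33 dBm
SNR = P_sig − N = −90.9 − (−99.33) = 8.43 dB → 8.4 dB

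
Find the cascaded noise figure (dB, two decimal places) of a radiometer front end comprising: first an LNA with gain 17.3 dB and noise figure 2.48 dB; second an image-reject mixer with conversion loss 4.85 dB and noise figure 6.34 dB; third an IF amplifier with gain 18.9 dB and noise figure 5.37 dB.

2.95 dB

Convert to linear (a loss of L dB is a gain of −L dB): F_i = 10^(NF_i/10), G_i = 10^(G_i,dB/10)
  Stage 1: F_1 = 10^(2.48/10) = 1.770, G_1 = 10^(17.3/10) = 53.70
  Stage 2: F_2 = 10^(6.34/10) = 4.305, G_2 = 10^(−4.85/10) = 0.3273
  Stage 3: F_3 = 10^(5.37/10) = 3.443, G_3 = 10^(18.9/10) = 77.62
Friis cascade:
  F = 1.770 + (4.305 − 1)/53.70 + (3.443 − 1)/17.58 = 1.971
NF = 10 log₁₀(1.971) = 2.95 dB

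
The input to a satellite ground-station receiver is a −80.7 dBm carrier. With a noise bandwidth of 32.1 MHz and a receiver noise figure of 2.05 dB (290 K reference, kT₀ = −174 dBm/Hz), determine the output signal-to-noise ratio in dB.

Noise floor: N = −174 + 10 log₁₀(B) + NF
10 log₁₀(3.21×10⁷) = 75.07 dB
N = −174 + 75.07 + 2.05 = −96.88 dBm
SNR = P_sig − N = −80.7 − (−96.88) = 16.18 dB → 16.2 dB

16.2 dB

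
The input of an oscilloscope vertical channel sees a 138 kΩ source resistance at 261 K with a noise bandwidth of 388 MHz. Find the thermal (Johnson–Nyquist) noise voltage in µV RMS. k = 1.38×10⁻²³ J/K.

878 µV

V_n = √(4kTRB)
4kTRB = 4 × 1.38×10⁻²³ × 261 × 1.38×10⁵ × 3.88×10⁸ = 7.71×10⁻⁷ V²
V_n = √(7.71×10⁻⁷) = 8.78×10⁻⁴ V = 878 µV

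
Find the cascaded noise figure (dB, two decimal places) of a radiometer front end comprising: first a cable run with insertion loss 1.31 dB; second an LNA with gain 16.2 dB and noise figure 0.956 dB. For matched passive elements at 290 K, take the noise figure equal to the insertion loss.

2.27 dB

Convert to linear (a loss of L dB is a gain of −L dB): F_i = 10^(NF_i/10), G_i = 10^(G_i,dB/10)
  Stage 1: F_1 = 10^(1.31/10) = 1.352, G_1 = 10^(−1.31/10) = 0.7396
  Stage 2: F_2 = 10^(0.956/10) = 1.246, G_2 = 10^(16.2/10) = 41.69
Friis cascade:
  F = 1.352 + (1.246 − 1)/0.7396 = 1.685
NF = 10 log₁₀(1.685) = 2.27 dB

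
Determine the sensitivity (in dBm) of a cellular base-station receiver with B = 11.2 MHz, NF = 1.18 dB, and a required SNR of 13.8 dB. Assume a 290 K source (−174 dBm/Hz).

−88.5 dBm

Sensitivity = −174 + 10 log₁₀(B) + NF + SNR_min
= −174 + 70.49 + 1.18 + 13.8
= −88.53 dBm → −88.5 dBm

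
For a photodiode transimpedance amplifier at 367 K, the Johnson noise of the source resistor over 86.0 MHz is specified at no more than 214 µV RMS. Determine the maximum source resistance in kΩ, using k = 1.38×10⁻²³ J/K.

Johnson–Nyquist: V_n = √(4kTRB) ⇒ R = V_n² / (4kTB)
4kTB = 4 × 1.38×10⁻²³ × 367 × 8.60×10⁷ = 1.74×10⁻¹²
R = (2.14×10⁻⁴)² / 1.74×10⁻¹² = 2.63×10⁴ Ω = 26.3 kΩ

26.3 kΩ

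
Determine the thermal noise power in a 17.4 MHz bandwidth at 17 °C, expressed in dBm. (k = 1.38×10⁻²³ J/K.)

T = 17 °C + 273.15 = 290.15 K
P_n = kTB = 1.38×10⁻²³ × 290.15 × 1.74×10⁷ = 6.97×10⁻¹⁴ W
In dBm: 10 log₁₀(6.97×10⁻¹⁴ / 10⁻³) = −101.6 dBm

−101.6 dBm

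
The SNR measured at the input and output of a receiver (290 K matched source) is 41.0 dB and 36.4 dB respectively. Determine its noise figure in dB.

NF (dB) = SNR_in(dB) − SNR_out(dB) when the source is at T₀
NF = 41.0 − 36.4 = 4.6 dB

4.6 dB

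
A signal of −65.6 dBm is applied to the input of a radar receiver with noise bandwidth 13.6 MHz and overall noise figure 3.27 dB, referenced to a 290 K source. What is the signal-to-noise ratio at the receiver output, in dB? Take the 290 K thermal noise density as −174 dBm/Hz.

Noise floor: N = −174 + 10 log₁₀(B) + NF
10 log₁₀(1.36×10⁷) = 71.34 dB
N = −174 + 71.34 + 3.27 = −99.39 dBm
SNR = P_sig − N = −65.6 − (−99.39) = 33.79 dB → 33.8 dB

33.8 dB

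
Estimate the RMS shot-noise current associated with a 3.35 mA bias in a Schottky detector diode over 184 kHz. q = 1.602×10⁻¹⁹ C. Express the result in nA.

14.1 nA

I_n = √(2qI·B)
2qI·B = 2 × 1.602×10⁻¹⁹ × 3.35×10⁻³ × 1.84×10⁵ = 1.97×10⁻¹⁶ A²
I_n = √(1.97×10⁻¹⁶) = 1.41×10⁻⁸ A = 14.1 nA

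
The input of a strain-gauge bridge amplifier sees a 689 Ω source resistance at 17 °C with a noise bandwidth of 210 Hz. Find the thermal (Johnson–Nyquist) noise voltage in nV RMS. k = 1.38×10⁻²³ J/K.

48.1 nV

T = 17 °C + 273.15 = 290.15 K
V_n = √(4kTRB)
4kTRB = 4 × 1.38×10⁻²³ × 290.15 × 6.89×10² × 2.10×10² = 2.32×10⁻¹⁵ V²
V_n = √(2.32×10⁻¹⁵) = 4.81×10⁻⁸ V = 48.1 nV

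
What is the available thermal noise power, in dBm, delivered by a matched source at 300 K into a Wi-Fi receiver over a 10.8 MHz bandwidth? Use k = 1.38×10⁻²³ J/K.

P_n = kTB = 1.38×10⁻²³ × 300 × 1.08×10⁷ = 4.47×10⁻¹⁴ W
In dBm: 10 log₁₀(4.47×10⁻¹⁴ / 10⁻³) = −103.5 dBm

−103.5 dBm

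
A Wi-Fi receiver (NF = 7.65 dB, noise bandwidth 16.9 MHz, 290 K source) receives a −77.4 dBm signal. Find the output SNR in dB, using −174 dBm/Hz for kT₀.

Noise floor: N = −174 + 10 log₁₀(B) + NF
10 log₁₀(1.69×10⁷) = 72.28 dB
N = −174 + 72.28 + 7.65 = −94.07 dBm
SNR = P_sig − N = −77.4 − (−94.07) = 16.67 dB → 16.7 dB

16.7 dB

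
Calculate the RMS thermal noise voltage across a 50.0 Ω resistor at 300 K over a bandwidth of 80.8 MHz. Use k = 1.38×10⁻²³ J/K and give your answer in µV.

8.18 µV

V_n = √(4kTRB)
4kTRB = 4 × 1.38×10⁻²³ × 300 × 5.00×10¹ × 8.08×10⁷ = 6.69×10⁻¹¹ V²
V_n = √(6.69×10⁻¹¹) = 8.18×10⁻⁶ V = 8.18 µV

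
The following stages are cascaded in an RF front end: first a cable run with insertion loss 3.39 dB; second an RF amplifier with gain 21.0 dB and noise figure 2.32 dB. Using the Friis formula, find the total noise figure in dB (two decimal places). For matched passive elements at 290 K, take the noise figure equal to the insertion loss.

5.71 dB

Convert to linear (a loss of L dB is a gain of −L dB): F_i = 10^(NF_i/10), G_i = 10^(G_i,dB/10)
  Stage 1: F_1 = 10^(3.39/10) = 2.183, G_1 = 10^(−3.39/10) = 0.4581
  Stage 2: F_2 = 10^(2.32/10) = 1.706, G_2 = 10^(21.0/10) = 125.9
Friis cascade:
  F = 2.183 + (1.706 − 1)/0.4581 = 3.724
NF = 10 log₁₀(3.724) = 5.71 dB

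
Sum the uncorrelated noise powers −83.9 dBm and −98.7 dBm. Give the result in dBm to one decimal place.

−83.8 dBm

Convert to linear, add, convert back:
P₁ = 4.07×10⁻¹² W, P₂ = 1.35×10⁻¹³ W
P_tot = 4.21×10⁻¹² W → 10 log₁₀(P_tot / 10⁻³) = −83.8 dBm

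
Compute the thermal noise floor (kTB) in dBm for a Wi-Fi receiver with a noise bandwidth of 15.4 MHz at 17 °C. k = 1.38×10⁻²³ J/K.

T = 17 °C + 273.15 = 290.15 K
P_n = kTB = 1.38×10⁻²³ × 290.15 × 1.54×10⁷ = 6.17×10⁻¹⁴ W
In dBm: 10 log₁₀(6.17×10⁻¹⁴ / 10⁻³) = −102.1 dBm

−102.1 dBm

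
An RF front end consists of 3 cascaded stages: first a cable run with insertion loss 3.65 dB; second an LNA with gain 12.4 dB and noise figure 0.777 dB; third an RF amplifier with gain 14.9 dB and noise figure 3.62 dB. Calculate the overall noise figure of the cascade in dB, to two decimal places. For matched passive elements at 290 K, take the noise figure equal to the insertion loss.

Convert to linear (a loss of L dB is a gain of −L dB): F_i = 10^(NF_i/10), G_i = 10^(G_i,dB/10)
  Stage 1: F_1 = 10^(3.65/10) = 2.317, G_1 = 10^(−3.65/10) = 0.4315
  Stage 2: F_2 = 10^(0.777/10) = 1.196, G_2 = 10^(12.4/10) = 17.38
  Stage 3: F_3 = 10^(3.62/10) = 2.301, G_3 = 10^(14.9/10) = 30.90
Friis cascade:
  F = 2.317 + (1.196 − 1)/0.4315 + (2.301 − 1)/7.499 = 2.945
NF = 10 log₁₀(2.945) = 4.69 dB

4.69 dB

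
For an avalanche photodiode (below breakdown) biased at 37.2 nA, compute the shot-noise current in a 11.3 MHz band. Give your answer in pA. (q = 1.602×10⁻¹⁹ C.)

I_n = √(2qI·B)
2qI·B = 2 × 1.602×10⁻¹⁹ × 3.72×10⁻⁸ × 1.13×10⁷ = 1.35×10⁻¹⁹ A²
I_n = √(1.35×10⁻¹⁹) = 3.67×10⁻¹⁰ A = 367 pA

367 pA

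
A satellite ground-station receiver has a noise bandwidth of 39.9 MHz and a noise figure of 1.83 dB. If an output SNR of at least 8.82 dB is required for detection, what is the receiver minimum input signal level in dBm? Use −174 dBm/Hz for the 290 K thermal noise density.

Sensitivity = −174 + 10 log₁₀(B) + NF + SNR_min
= −174 + 76.01 + 1.83 + 8.82
= −87.34 dBm → −87.3 dBm

−87.3 dBm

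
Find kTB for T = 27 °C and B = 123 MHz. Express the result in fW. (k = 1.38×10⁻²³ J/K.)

509 fW

T = 27 °C + 273.15 = 300.15 K
P_n = kTB = 1.38×10⁻²³ × 300.15 × 1.23×10⁸ = 5.09×10⁻¹³ W = 509 fW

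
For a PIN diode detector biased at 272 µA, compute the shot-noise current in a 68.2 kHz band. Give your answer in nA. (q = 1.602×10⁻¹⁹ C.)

2.44 nA

I_n = √(2qI·B)
2qI·B = 2 × 1.602×10⁻¹⁹ × 2.72×10⁻⁴ × 6.82×10⁴ = 5.94×10⁻¹⁸ A²
I_n = √(5.94×10⁻¹⁸) = 2.44×10⁻⁹ A = 2.44 nA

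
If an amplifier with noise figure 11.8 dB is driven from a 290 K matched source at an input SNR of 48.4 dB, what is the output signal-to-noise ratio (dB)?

36.6 dB

By definition F = SNR_in/SNR_out, so in dB: SNR_out = SNR_in − NF
SNR_out = 48.4 − 11.8 = 36.6 dB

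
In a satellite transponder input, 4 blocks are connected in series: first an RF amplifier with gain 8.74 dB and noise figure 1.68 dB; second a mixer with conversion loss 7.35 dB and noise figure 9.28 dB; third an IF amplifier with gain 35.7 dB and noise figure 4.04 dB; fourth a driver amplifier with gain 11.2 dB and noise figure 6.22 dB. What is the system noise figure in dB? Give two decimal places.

5.55 dB

Convert to linear (a loss of L dB is a gain of −L dB): F_i = 10^(NF_i/10), G_i = 10^(G_i,dB/10)
  Stage 1: F_1 = 10^(1.68/10) = 1.472, G_1 = 10^(8.74/10) = 7.482
  Stage 2: F_2 = 10^(9.28/10) = 8.472, G_2 = 10^(−7.35/10) = 0.1841
  Stage 3: F_3 = 10^(4.04/10) = 2.535, G_3 = 10^(35.7/10) = 3715
  Stage 4: F_4 = 10^(6.22/10) = 4.188, G_4 = 10^(11.2/10) = 13.18
Friis cascade:
  F = 1.472 + (8.472 − 1)/7.482 + (2.535 − 1)/1.377 + (4.188 − 1)/5117 = 3.586
NF = 10 log₁₀(3.586) = 5.55 dB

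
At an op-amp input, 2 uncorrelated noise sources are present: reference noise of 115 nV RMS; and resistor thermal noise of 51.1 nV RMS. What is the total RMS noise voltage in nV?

126 nV

Uncorrelated sources add in power (mean-square): V_tot = √(ΣV_i²)
V_tot = √[(1.15×10⁻⁷)² + (5.11×10⁻⁸)²] = 1.26×10⁻⁷ V = 126 nV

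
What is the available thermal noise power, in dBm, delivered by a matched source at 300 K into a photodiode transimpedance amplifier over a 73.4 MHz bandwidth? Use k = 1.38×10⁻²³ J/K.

−95.2 dBm

P_n = kTB = 1.38×10⁻²³ × 300 × 7.34×10⁷ = 3.04×10⁻¹³ W
In dBm: 10 log₁₀(3.04×10⁻¹³ / 10⁻³) = −95.2 dBm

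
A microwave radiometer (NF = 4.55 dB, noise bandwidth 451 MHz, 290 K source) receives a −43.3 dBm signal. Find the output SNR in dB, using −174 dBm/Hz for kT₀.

39.6 dB

Noise floor: N = −174 + 10 log₁₀(B) + NF
10 log₁₀(4.51×10⁸) = 86.54 dB
N = −174 + 86.54 + 4.55 = −82.91 dBm
SNR = P_sig − N = −43.3 − (−82.91) = 39.61 dB → 39.6 dB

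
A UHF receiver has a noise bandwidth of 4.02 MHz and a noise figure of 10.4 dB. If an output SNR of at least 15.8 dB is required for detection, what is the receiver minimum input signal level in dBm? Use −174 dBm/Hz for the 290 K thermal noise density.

Sensitivity = −174 + 10 log₁₀(B) + NF + SNR_min
= −174 + 66.04 + 10.4 + 15.8
= −81.76 dBm → −81.8 dBm

−81.8 dBm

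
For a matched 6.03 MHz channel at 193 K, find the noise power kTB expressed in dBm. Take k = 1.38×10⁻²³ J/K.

P_n = kTB = 1.38×10⁻²³ × 193 × 6.03×10⁶ = 1.61×10⁻¹⁴ W
In dBm: 10 log₁₀(1.61×10⁻¹⁴ / 10⁻³) = −107.9 dBm

−107.9 dBm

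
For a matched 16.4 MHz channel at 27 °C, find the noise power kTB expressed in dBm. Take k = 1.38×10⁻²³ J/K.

T = 27 °C + 273.15 = 300.15 K
P_n = kTB = 1.38×10⁻²³ × 300.15 × 1.64×10⁷ = 6.79×10⁻¹⁴ W
In dBm: 10 log₁₀(6.79×10⁻¹⁴ / 10⁻³) = −101.7 dBm

−101.7 dBm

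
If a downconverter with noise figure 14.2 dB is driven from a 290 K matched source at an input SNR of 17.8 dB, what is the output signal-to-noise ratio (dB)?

3.6 dB

By definition F = SNR_in/SNR_out, so in dB: SNR_out = SNR_in − NF
SNR_out = 17.8 − 14.2 = 3.6 dB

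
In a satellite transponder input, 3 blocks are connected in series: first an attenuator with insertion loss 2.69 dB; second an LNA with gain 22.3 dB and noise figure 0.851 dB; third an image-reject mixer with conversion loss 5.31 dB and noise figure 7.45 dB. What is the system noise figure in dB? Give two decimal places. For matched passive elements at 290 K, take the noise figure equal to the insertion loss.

Convert to linear (a loss of L dB is a gain of −L dB): F_i = 10^(NF_i/10), G_i = 10^(G_i,dB/10)
  Stage 1: F_1 = 10^(2.69/10) = 1.858, G_1 = 10^(−2.69/10) = 0.5383
  Stage 2: F_2 = 10^(0.851/10) = 1.216, G_2 = 10^(22.3/10) = 169.8
  Stage 3: F_3 = 10^(7.45/10) = 5.559, G_3 = 10^(−5.31/10) = 0.2944
Friis cascade:
  F = 1.858 + (1.216 − 1)/0.5383 + (5.559 − 1)/91.41 = 2.310
NF = 10 log₁₀(2.310) = 3.64 dB

3.64 dB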